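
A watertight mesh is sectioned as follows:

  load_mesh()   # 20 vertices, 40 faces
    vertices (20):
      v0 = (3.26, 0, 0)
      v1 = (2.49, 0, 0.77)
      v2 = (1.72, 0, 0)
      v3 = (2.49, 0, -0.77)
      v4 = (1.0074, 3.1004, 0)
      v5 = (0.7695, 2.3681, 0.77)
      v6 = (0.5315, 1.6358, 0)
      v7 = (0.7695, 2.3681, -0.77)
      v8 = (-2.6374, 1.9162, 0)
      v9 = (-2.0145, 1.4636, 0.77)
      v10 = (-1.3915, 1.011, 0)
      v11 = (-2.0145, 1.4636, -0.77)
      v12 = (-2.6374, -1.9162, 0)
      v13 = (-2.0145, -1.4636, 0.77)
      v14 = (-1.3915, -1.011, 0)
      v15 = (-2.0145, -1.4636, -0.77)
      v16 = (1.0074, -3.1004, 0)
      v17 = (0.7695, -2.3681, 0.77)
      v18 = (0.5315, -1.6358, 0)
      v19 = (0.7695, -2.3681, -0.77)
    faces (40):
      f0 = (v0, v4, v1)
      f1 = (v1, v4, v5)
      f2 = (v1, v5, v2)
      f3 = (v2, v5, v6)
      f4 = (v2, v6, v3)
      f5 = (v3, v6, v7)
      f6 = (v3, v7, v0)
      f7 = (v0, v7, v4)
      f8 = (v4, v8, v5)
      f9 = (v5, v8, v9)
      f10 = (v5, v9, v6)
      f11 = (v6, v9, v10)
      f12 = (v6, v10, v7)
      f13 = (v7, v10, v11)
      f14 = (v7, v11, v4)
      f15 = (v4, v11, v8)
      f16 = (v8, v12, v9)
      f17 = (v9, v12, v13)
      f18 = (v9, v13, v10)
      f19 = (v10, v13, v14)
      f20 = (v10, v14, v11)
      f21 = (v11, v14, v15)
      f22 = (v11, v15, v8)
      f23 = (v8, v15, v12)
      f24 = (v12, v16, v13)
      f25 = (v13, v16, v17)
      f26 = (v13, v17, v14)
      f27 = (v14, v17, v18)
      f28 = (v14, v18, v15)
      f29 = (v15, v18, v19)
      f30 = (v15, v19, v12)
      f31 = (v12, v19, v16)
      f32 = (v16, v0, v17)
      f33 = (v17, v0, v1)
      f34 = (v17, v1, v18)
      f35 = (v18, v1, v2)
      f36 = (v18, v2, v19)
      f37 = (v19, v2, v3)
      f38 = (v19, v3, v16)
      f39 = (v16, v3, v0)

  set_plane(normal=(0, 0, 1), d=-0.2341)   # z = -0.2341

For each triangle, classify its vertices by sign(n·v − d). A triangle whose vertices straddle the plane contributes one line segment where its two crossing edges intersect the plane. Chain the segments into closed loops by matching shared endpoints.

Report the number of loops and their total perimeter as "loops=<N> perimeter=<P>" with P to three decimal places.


Straddling triangles (20 of 40):
  (v2,v6,v3) [++-] → (1.12693, 1.13847, -0.2341)–(1.9541, 0, -0.2341)  len=1.4072
  (v3,v6,v7) [-+-] → (1.12693, 1.13847, -0.2341)–(0.603858, 1.85844, -0.2341)  len=0.8899
  (v3,v7,v0) [--+] → (2.50282, 0.719964, -0.2341)–(3.0259, 0, -0.2341)  len=0.8899
  (v0,v7,v4) [+-+] → (2.50282, 0.719964, -0.2341)–(0.935072, 2.87776, -0.2341)  len=2.6672
  (v6,v10,v7) [++-] → (-0.7345, 1.42359, -0.2341)–(0.603858, 1.85844, -0.2341)  len=1.4072
  (v7,v10,v11) [-+-] → (-0.7345, 1.42359, -0.2341)–(-1.58091, 1.1486, -0.2341)  len=0.8900
  (v7,v11,v4) [--+] → (0.0886639, 2.60277, -0.2341)–(0.935072, 2.87776, -0.2341)  len=0.8900
  (v4,v11,v8) [+-+] → (0.0886639, 2.60277, -0.2341)–(-2.44802, 1.7786, -0.2341)  len=2.6672
  (v10,v14,v11) [++-] → (-1.58091, -0.258657, -0.2341)–(-1.58091, 1.1486, -0.2341)  len=1.4073
  (v11,v14,v15) [-+-] → (-1.58091, -0.258657, -0.2341)–(-1.58091, -1.1486, -0.2341)  len=0.8899
  (v11,v15,v8) [--+] → (-2.44802, 0.888653, -0.2341)–(-2.44802, 1.7786, -0.2341)  len=0.8899
  (v8,v15,v12) [+-+] → (-2.44802, 0.888653, -0.2341)–(-2.44802, -1.7786, -0.2341)  len=2.6673
  (v14,v18,v15) [++-] → (-0.24255, -1.58345, -0.2341)–(-1.58091, -1.1486, -0.2341)  len=1.4072
  (v15,v18,v19) [-+-] → (-0.24255, -1.58345, -0.2341)–(0.603858, -1.85844, -0.2341)  len=0.8900
  (v15,v19,v12) [--+] → (-1.60161, -2.05359, -0.2341)–(-2.44802, -1.7786, -0.2341)  len=0.8900
  (v12,v19,v16) [+-+] → (-1.60161, -2.05359, -0.2341)–(0.935072, -2.87776, -0.2341)  len=2.6672
  (v18,v2,v19) [++-] → (1.43102, -0.719964, -0.2341)–(0.603858, -1.85844, -0.2341)  len=1.4072
  (v19,v2,v3) [-+-] → (1.43102, -0.719964, -0.2341)–(1.9541, 0, -0.2341)  len=0.8899
  (v19,v3,v16) [--+] → (1.45815, -2.1578, -0.2341)–(0.935072, -2.87776, -0.2341)  len=0.8899
  (v16,v3,v0) [+-+] → (1.45815, -2.1578, -0.2341)–(3.0259, 0, -0.2341)  len=2.6672

Chained into 2 loop(s):
  loop 1: 10 segments, perimeter = 11.4859
  loop 2: 10 segments, perimeter = 17.7858
Total perimeter = 29.272

loops=2 perimeter=29.272


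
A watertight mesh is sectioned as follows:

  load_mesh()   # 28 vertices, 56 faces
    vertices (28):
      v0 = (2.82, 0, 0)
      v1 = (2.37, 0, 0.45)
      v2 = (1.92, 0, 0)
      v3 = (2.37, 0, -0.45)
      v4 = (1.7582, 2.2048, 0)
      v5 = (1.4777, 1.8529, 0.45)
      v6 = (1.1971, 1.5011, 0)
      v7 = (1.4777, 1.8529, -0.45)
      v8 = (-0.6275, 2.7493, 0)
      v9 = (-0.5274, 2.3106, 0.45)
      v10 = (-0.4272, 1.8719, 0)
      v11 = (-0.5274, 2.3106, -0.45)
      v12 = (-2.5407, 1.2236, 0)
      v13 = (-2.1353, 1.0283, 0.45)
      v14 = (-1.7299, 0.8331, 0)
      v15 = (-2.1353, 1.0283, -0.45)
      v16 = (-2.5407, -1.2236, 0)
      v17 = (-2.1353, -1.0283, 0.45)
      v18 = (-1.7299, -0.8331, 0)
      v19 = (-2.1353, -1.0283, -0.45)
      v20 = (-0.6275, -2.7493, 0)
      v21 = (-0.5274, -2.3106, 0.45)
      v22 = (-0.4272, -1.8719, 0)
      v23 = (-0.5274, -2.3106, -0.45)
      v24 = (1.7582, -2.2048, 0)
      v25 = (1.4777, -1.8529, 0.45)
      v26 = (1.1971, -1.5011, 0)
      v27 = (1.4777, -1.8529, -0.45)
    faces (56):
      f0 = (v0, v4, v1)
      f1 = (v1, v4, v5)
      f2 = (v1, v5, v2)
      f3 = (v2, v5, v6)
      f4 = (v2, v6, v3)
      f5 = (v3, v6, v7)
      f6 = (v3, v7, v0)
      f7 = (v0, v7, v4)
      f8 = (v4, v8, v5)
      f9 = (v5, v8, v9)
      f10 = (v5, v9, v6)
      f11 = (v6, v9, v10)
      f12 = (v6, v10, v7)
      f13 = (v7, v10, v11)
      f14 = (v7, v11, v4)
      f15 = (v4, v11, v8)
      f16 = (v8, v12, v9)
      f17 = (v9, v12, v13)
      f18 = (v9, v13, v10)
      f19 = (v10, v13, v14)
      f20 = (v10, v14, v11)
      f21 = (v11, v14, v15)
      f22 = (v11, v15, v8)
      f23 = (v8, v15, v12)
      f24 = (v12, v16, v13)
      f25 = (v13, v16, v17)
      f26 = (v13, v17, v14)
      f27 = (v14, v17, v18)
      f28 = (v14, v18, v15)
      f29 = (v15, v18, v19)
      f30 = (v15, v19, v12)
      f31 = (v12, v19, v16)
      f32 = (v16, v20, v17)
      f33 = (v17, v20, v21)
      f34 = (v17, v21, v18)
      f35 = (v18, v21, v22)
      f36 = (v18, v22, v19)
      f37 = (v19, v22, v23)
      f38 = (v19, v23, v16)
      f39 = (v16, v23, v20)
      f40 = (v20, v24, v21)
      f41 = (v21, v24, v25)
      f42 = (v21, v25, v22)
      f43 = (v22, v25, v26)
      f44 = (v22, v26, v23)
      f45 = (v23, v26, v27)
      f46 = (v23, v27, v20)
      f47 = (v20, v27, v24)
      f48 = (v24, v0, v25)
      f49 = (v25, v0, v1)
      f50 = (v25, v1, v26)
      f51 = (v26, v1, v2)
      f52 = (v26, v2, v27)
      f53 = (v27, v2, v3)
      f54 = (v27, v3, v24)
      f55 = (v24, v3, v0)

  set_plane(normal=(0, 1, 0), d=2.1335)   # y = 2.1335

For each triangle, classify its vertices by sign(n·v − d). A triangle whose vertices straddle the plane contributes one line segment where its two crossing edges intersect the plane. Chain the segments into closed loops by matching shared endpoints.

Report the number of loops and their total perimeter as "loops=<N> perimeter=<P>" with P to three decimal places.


Straddling triangles (16 of 56):
  (v0,v4,v1) [-+-] → (1.79254, 2.1335, 0)–(1.77798, 2.1335, 0.0145523)  len=0.0206
  (v1,v4,v5) [-+-] → (1.77798, 2.1335, 0.0145523)–(1.70137, 2.1335, 0.0911765)  len=0.1084
  (v0,v7,v4) [--+] → (1.70137, 2.1335, -0.0911765)–(1.79254, 2.1335, 0)  len=0.1289
  (v4,v8,v5) [++-] → (0.818709, 2.1335, 0.309137)–(1.70137, 2.1335, 0.0911765)  len=0.9092
  (v5,v8,v9) [-++] → (0.818709, 2.1335, 0.309137)–(0.248443, 2.1335, 0.45)  len=0.5874
  (v5,v9,v6) [-+-] → (0.248443, 2.1335, 0.45)–(-0.150119, 2.1335, 0.35155)  len=0.4105
  (v6,v9,v10) [-+-] → (-0.150119, 2.1335, 0.35155)–(-0.48695, 2.1335, 0.268338)  len=0.3470
  (v7,v10,v11) [--+] → (-0.48695, 2.1335, -0.268338)–(0.248443, 2.1335, -0.45)  len=0.7575
  (v7,v11,v4) [-++] → (0.248443, 2.1335, -0.45)–(1.70137, 2.1335, -0.0911765)  len=1.4966
  (v8,v12,v9) [+-+] → (-1.3997, 2.1335, 0)–(-0.855418, 2.1335, 0.376684)  len=0.6619
  (v9,v12,v13) [+--] → (-0.855418, 2.1335, 0.376684)–(-0.749469, 2.1335, 0.45)  len=0.1288
  (v9,v13,v10) [+--] → (-0.749469, 2.1335, 0.45)–(-0.48695, 2.1335, 0.268338)  len=0.3192
  (v10,v14,v11) [--+] → (-0.671537, 2.1335, -0.396061)–(-0.48695, 2.1335, -0.268338)  len=0.2245
  (v11,v14,v15) [+--] → (-0.671537, 2.1335, -0.396061)–(-0.749469, 2.1335, -0.45)  len=0.0948
  (v11,v15,v8) [+-+] → (-0.749469, 2.1335, -0.45)–(-1.16701, 2.1335, -0.161017)  len=0.5078
  (v8,v15,v12) [+--] → (-1.16701, 2.1335, -0.161017)–(-1.3997, 2.1335, 0)  len=0.2830

Chained into 1 loop(s):
  loop 1: 16 segments, perimeter = 6.9860
Total perimeter = 6.986

loops=1 perimeter=6.986


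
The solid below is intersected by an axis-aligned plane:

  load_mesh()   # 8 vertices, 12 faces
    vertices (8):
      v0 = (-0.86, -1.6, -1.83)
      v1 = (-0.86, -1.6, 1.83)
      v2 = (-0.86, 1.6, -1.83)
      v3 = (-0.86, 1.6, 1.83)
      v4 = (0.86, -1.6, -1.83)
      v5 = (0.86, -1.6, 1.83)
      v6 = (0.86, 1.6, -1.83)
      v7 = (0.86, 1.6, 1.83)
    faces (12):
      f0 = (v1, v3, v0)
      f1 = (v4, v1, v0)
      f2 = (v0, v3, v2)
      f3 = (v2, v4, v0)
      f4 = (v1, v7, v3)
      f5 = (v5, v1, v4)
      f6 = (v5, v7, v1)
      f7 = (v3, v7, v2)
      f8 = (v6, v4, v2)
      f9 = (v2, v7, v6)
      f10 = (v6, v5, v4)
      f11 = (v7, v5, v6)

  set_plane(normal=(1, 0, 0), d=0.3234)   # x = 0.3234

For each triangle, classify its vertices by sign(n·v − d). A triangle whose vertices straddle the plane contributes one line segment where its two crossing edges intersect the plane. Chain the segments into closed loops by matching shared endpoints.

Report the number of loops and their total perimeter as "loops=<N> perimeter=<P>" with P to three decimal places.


Straddling triangles (8 of 12):
  (v4,v1,v0) [+--] → (0.3234, -1.6, -0.688165)–(0.3234, -1.6, -1.83)  len=1.1418
  (v2,v4,v0) [-+-] → (0.3234, -0.601674, -1.83)–(0.3234, -1.6, -1.83)  len=0.9983
  (v1,v7,v3) [-+-] → (0.3234, 0.601674, 1.83)–(0.3234, 1.6, 1.83)  len=0.9983
  (v5,v1,v4) [+-+] → (0.3234, -1.6, 1.83)–(0.3234, -1.6, -0.688165)  len=2.5182
  (v5,v7,v1) [++-] → (0.3234, 0.601674, 1.83)–(0.3234, -1.6, 1.83)  len=2.2017
  (v3,v7,v2) [-+-] → (0.3234, 1.6, 1.83)–(0.3234, 1.6, 0.688165)  len=1.1418
  (v6,v4,v2) [++-] → (0.3234, -0.601674, -1.83)–(0.3234, 1.6, -1.83)  len=2.2017
  (v2,v7,v6) [-++] → (0.3234, 1.6, 0.688165)–(0.3234, 1.6, -1.83)  len=2.5182

Chained into 1 loop(s):
  loop 1: 8 segments, perimeter = 13.7200
Total perimeter = 13.720

loops=1 perimeter=13.720


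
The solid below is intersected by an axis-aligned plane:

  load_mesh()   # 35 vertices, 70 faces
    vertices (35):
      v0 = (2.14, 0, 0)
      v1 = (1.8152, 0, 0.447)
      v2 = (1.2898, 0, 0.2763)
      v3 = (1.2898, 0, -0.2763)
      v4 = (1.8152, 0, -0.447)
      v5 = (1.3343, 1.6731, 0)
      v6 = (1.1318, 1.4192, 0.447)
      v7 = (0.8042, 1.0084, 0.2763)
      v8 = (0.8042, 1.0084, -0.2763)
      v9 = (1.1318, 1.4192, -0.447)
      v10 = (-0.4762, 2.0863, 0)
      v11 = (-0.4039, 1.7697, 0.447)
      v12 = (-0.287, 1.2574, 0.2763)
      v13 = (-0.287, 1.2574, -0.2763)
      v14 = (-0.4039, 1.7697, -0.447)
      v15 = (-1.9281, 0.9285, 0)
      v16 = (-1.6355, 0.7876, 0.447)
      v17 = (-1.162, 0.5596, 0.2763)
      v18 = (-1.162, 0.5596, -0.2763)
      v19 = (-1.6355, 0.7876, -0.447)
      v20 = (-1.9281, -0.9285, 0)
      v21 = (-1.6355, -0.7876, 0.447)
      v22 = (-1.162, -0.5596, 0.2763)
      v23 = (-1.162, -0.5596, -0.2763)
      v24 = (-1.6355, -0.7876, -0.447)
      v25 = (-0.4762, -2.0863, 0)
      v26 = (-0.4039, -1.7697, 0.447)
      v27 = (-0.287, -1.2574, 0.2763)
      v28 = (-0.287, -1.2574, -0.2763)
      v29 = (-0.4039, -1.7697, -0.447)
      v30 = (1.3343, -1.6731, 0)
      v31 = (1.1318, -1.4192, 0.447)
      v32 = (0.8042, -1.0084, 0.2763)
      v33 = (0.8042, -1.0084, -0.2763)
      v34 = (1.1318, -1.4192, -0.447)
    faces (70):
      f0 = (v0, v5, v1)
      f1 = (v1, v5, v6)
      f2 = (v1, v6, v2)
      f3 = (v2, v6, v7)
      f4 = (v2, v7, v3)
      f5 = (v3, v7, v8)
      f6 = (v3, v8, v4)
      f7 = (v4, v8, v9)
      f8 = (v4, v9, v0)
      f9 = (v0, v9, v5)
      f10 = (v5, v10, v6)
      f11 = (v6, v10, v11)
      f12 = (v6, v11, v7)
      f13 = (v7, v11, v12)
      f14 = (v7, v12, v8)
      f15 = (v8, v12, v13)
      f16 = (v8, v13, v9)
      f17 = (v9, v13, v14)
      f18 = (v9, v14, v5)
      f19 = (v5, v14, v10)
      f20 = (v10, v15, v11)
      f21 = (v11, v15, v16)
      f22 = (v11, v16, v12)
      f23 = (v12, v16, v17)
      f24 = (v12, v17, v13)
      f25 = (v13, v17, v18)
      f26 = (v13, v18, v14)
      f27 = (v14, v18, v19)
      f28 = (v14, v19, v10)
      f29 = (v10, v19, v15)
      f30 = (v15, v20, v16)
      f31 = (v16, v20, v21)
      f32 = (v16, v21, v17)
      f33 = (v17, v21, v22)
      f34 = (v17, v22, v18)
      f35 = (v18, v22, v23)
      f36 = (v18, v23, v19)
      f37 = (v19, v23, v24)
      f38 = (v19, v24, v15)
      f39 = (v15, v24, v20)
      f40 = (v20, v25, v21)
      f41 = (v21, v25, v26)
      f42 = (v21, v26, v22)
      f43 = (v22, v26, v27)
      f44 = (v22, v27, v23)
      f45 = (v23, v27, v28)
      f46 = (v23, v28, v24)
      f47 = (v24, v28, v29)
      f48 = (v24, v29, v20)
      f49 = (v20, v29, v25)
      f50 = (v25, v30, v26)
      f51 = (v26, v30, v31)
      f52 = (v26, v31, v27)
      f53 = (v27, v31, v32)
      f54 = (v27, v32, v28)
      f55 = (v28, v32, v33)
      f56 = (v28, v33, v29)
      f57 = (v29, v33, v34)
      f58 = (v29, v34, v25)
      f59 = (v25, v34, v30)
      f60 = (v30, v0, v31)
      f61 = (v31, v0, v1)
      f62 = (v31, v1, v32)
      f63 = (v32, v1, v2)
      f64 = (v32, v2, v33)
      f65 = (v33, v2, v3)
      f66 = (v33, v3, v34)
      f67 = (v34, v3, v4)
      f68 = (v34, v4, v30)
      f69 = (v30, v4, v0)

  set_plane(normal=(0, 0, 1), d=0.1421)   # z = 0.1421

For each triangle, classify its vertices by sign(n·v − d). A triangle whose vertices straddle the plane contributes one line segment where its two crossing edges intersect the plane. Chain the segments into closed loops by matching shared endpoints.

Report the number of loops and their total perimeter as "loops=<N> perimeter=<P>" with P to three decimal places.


Straddling triangles (28 of 70):
  (v0,v5,v1) [--+] → (1.48718, 1.14123, 0.1421)–(2.03675, 0, 0.1421)  len=1.2667
  (v1,v5,v6) [+-+] → (1.48718, 1.14123, 0.1421)–(1.26993, 1.59239, 0.1421)  len=0.5007
  (v2,v7,v3) [++-] → (0.922129, 0.763508, 0.1421)–(1.2898, 0, 0.1421)  len=0.8474
  (v3,v7,v8) [-+-] → (0.922129, 0.763508, 0.1421)–(0.8042, 1.0084, 0.1421)  len=0.2718
  (v5,v10,v6) [--+] → (0.0349785, 1.87423, 0.1421)–(1.26993, 1.59239, 0.1421)  len=1.2667
  (v6,v10,v11) [+-+] → (0.0349785, 1.87423, 0.1421)–(-0.453216, 1.98565, 0.1421)  len=0.5007
  (v7,v12,v8) [++-] → (-0.0219999, 1.19693, 0.1421)–(0.8042, 1.0084, 0.1421)  len=0.8474
  (v8,v12,v13) [-+-] → (-0.0219999, 1.19693, 0.1421)–(-0.287, 1.2574, 0.1421)  len=0.2718
  (v10,v15,v11) [--+] → (-1.44356, 1.19592, 0.1421)–(-0.453216, 1.98565, 0.1421)  len=1.2667
  (v11,v15,v16) [+-+] → (-1.44356, 1.19592, 0.1421)–(-1.83508, 0.883708, 0.1421)  len=0.5008
  (v12,v17,v13) [++-] → (-0.949505, 0.729062, 0.1421)–(-0.287, 1.2574, 0.1421)  len=0.8474
  (v13,v17,v18) [-+-] → (-0.949505, 0.729062, 0.1421)–(-1.162, 0.5596, 0.1421)  len=0.2718
  (v15,v20,v16) [--+] → (-1.83508, -0.382957, 0.1421)–(-1.83508, 0.883708, 0.1421)  len=1.2667
  (v16,v20,v21) [+-+] → (-1.83508, -0.382957, 0.1421)–(-1.83508, -0.883708, 0.1421)  len=0.5008
  (v17,v22,v18) [++-] → (-1.162, -0.2878, 0.1421)–(-1.162, 0.5596, 0.1421)  len=0.8474
  (v18,v22,v23) [-+-] → (-1.162, -0.2878, 0.1421)–(-1.162, -0.5596, 0.1421)  len=0.2718
  (v20,v25,v21) [--+] → (-0.844738, -1.67345, 0.1421)–(-1.83508, -0.883708, 0.1421)  len=1.2667
  (v21,v25,v26) [+-+] → (-0.844738, -1.67345, 0.1421)–(-0.453216, -1.98565, 0.1421)  len=0.5008
  (v22,v27,v23) [++-] → (-0.499495, -1.08794, 0.1421)–(-1.162, -0.5596, 0.1421)  len=0.8474
  (v23,v27,v28) [-+-] → (-0.499495, -1.08794, 0.1421)–(-0.287, -1.2574, 0.1421)  len=0.2718
  (v25,v30,v26) [--+] → (0.781731, -1.70381, 0.1421)–(-0.453216, -1.98565, 0.1421)  len=1.2667
  (v26,v30,v31) [+-+] → (0.781731, -1.70381, 0.1421)–(1.26993, -1.59239, 0.1421)  len=0.5007
  (v27,v32,v28) [++-] → (0.5392, -1.06887, 0.1421)–(-0.287, -1.2574, 0.1421)  len=0.8474
  (v28,v32,v33) [-+-] → (0.5392, -1.06887, 0.1421)–(0.8042, -1.0084, 0.1421)  len=0.2718
  (v30,v0,v31) [--+] → (1.8195, -0.45116, 0.1421)–(1.26993, -1.59239, 0.1421)  len=1.2667
  (v31,v0,v1) [+-+] → (1.8195, -0.45116, 0.1421)–(2.03675, 0, 0.1421)  len=0.5007
  (v32,v2,v33) [++-] → (1.17187, -0.244892, 0.1421)–(0.8042, -1.0084, 0.1421)  len=0.8474
  (v33,v2,v3) [-+-] → (1.17187, -0.244892, 0.1421)–(1.2898, 0, 0.1421)  len=0.2718

Chained into 2 loop(s):
  loop 1: 14 segments, perimeter = 12.3720
  loop 2: 14 segments, perimeter = 7.8345
Total perimeter = 20.207

loops=2 perimeter=20.207


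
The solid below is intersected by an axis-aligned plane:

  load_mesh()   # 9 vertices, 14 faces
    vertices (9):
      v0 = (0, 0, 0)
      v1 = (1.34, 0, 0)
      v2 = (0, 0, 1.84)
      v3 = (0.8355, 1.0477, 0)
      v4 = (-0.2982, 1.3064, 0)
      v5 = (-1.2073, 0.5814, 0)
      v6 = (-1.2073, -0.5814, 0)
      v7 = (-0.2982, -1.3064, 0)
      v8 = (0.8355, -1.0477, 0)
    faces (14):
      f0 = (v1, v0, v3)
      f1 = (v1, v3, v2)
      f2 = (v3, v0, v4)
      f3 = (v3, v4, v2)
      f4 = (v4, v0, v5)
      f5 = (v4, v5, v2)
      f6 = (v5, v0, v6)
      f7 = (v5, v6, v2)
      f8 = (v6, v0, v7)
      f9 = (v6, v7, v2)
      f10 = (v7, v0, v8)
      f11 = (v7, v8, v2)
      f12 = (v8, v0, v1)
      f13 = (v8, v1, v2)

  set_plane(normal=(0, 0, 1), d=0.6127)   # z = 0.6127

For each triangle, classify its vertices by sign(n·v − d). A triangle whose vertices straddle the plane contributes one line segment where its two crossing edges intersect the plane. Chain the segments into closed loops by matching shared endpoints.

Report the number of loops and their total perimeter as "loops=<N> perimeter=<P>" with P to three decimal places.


loops=1 perimeter=5.429

Straddling triangles (7 of 14):
  (v1,v3,v2) [--+] → (0.557288, 0.698827, 0.6127)–(0.893795, 0, 0.6127)  len=0.7756
  (v3,v4,v2) [--+] → (-0.198903, 0.871383, 0.6127)–(0.557288, 0.698827, 0.6127)  len=0.7756
  (v4,v5,v2) [--+] → (-0.805282, 0.3878, 0.6127)–(-0.198903, 0.871383, 0.6127)  len=0.7756
  (v5,v6,v2) [--+] → (-0.805282, -0.3878, 0.6127)–(-0.805282, 0.3878, 0.6127)  len=0.7756
  (v6,v7,v2) [--+] → (-0.198903, -0.871383, 0.6127)–(-0.805282, -0.3878, 0.6127)  len=0.7756
  (v7,v8,v2) [--+] → (0.557288, -0.698827, 0.6127)–(-0.198903, -0.871383, 0.6127)  len=0.7756
  (v8,v1,v2) [--+] → (0.893795, 0, 0.6127)–(0.557288, -0.698827, 0.6127)  len=0.7756

Chained into 1 loop(s):
  loop 1: 7 segments, perimeter = 5.4293
Total perimeter = 5.429


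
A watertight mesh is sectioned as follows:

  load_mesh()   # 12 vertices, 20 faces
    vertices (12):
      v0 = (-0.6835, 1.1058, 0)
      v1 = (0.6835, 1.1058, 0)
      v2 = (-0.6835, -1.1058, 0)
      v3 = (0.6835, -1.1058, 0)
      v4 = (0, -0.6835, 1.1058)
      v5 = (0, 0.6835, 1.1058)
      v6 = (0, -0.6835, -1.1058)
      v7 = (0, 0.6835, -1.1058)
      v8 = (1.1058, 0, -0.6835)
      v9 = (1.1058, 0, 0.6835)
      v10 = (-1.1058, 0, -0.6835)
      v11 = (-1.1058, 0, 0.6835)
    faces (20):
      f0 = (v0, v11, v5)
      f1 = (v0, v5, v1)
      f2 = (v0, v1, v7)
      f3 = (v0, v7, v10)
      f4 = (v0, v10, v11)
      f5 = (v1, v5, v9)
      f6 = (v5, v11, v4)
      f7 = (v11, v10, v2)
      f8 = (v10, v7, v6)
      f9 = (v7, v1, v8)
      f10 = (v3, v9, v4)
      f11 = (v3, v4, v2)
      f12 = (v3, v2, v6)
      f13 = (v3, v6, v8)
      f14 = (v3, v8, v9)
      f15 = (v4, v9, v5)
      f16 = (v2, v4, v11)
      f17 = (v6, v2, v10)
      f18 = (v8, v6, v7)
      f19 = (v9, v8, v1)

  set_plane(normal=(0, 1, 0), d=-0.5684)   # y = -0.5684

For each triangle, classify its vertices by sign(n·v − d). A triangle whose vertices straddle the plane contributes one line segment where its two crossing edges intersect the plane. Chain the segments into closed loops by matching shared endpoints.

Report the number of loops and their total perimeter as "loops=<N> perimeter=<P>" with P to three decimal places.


loops=1 perimeter=6.100

Straddling triangles (10 of 20):
  (v5,v11,v4) [++-] → (-0.186214, -0.5684, 1.03469)–(0, -0.5684, 1.1058)  len=0.1993
  (v11,v10,v2) [++-] → (-0.888731, -0.5684, -0.332169)–(-0.888731, -0.5684, 0.332169)  len=0.6643
  (v10,v7,v6) [++-] → (0, -0.5684, -1.1058)–(-0.186214, -0.5684, -1.03469)  len=0.1993
  (v3,v9,v4) [-+-] → (0.888731, -0.5684, 0.332169)–(0.186214, -0.5684, 1.03469)  len=0.9935
  (v3,v6,v8) [--+] → (0.186214, -0.5684, -1.03469)–(0.888731, -0.5684, -0.332169)  len=0.9935
  (v3,v8,v9) [-++] → (0.888731, -0.5684, -0.332169)–(0.888731, -0.5684, 0.332169)  len=0.6643
  (v4,v9,v5) [-++] → (0.186214, -0.5684, 1.03469)–(0, -0.5684, 1.1058)  len=0.1993
  (v2,v4,v11) [--+] → (-0.186214, -0.5684, 1.03469)–(-0.888731, -0.5684, 0.332169)  len=0.9935
  (v6,v2,v10) [--+] → (-0.888731, -0.5684, -0.332169)–(-0.186214, -0.5684, -1.03469)  len=0.9935
  (v8,v6,v7) [+-+] → (0.186214, -0.5684, -1.03469)–(0, -0.5684, -1.1058)  len=0.1993

Chained into 1 loop(s):
  loop 1: 10 segments, perimeter = 6.1000
Total perimeter = 6.100


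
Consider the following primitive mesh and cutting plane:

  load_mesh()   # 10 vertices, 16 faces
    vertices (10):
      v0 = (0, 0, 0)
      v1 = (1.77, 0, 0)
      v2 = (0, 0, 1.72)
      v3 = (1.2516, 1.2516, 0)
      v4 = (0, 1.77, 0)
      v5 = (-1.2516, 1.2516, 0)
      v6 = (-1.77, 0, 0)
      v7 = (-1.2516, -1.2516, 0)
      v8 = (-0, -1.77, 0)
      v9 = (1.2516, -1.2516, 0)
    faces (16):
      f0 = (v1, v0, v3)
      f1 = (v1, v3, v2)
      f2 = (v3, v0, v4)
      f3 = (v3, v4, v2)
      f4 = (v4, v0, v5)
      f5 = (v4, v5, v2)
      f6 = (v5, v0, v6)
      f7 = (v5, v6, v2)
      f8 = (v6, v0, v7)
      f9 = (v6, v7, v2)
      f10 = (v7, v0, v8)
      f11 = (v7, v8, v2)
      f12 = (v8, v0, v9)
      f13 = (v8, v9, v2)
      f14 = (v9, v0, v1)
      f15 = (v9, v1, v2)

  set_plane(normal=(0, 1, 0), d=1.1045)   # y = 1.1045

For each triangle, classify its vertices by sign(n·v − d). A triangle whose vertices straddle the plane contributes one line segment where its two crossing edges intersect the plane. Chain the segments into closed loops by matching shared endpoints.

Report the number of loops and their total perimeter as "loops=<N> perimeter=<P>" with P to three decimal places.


loops=1 perimeter=5.586

Straddling triangles (8 of 16):
  (v1,v0,v3) [--+] → (1.1045, 1.1045, 0)–(1.31253, 1.1045, 0)  len=0.2080
  (v1,v3,v2) [-+-] → (1.31253, 1.1045, 0)–(1.1045, 1.1045, 0.202151)  len=0.2901
  (v3,v0,v4) [+-+] → (1.1045, 1.1045, 0)–(0, 1.1045, 0)  len=1.1045
  (v3,v4,v2) [++-] → (0, 1.1045, 0.646701)–(1.1045, 1.1045, 0.202151)  len=1.1906
  (v4,v0,v5) [+-+] → (0, 1.1045, 0)–(-1.1045, 1.1045, 0)  len=1.1045
  (v4,v5,v2) [++-] → (-1.1045, 1.1045, 0.202151)–(0, 1.1045, 0.646701)  len=1.1906
  (v5,v0,v6) [+--] → (-1.1045, 1.1045, 0)–(-1.31253, 1.1045, 0)  len=0.2080
  (v5,v6,v2) [+--] → (-1.31253, 1.1045, 0)–(-1.1045, 1.1045, 0.202151)  len=0.2901

Chained into 1 loop(s):
  loop 1: 8 segments, perimeter = 5.5864
Total perimeter = 5.586


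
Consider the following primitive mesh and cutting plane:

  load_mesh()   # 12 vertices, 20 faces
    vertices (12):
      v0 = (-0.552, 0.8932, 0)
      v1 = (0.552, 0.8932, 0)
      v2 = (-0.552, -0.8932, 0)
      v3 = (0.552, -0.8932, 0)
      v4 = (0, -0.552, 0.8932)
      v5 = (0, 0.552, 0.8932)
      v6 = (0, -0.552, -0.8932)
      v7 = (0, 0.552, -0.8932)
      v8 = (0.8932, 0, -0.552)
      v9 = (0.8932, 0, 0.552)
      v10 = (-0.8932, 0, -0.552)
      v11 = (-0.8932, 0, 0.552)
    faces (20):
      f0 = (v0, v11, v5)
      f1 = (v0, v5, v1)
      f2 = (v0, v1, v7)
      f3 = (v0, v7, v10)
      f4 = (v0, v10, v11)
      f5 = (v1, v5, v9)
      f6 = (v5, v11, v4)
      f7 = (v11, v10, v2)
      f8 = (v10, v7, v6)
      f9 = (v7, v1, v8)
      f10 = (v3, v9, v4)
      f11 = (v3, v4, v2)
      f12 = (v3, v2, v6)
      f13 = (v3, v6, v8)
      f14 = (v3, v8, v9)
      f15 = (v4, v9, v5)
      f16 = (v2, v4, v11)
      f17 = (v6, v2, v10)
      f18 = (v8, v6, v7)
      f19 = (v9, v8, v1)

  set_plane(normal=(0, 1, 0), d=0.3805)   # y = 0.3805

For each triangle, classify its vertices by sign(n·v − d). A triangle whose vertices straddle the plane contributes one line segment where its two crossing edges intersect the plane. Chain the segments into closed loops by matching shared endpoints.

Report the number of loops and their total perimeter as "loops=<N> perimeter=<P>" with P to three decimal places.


loops=1 perimeter=5.116

Straddling triangles (10 of 20):
  (v0,v11,v5) [+-+] → (-0.74785, 0.3805, 0.31685)–(-0.277507, 0.3805, 0.787193)  len=0.6652
  (v0,v7,v10) [++-] → (-0.277507, 0.3805, -0.787193)–(-0.74785, 0.3805, -0.31685)  len=0.6652
  (v0,v10,v11) [+--] → (-0.74785, 0.3805, -0.31685)–(-0.74785, 0.3805, 0.31685)  len=0.6337
  (v1,v5,v9) [++-] → (0.277507, 0.3805, 0.787193)–(0.74785, 0.3805, 0.31685)  len=0.6652
  (v5,v11,v4) [+--] → (-0.277507, 0.3805, 0.787193)–(0, 0.3805, 0.8932)  len=0.2971
  (v10,v7,v6) [-+-] → (-0.277507, 0.3805, -0.787193)–(0, 0.3805, -0.8932)  len=0.2971
  (v7,v1,v8) [++-] → (0.74785, 0.3805, -0.31685)–(0.277507, 0.3805, -0.787193)  len=0.6652
  (v4,v9,v5) [--+] → (0.277507, 0.3805, 0.787193)–(0, 0.3805, 0.8932)  len=0.2971
  (v8,v6,v7) [--+] → (0, 0.3805, -0.8932)–(0.277507, 0.3805, -0.787193)  len=0.2971
  (v9,v8,v1) [--+] → (0.74785, 0.3805, -0.31685)–(0.74785, 0.3805, 0.31685)  len=0.6337

Chained into 1 loop(s):
  loop 1: 10 segments, perimeter = 5.1163
Total perimeter = 5.116


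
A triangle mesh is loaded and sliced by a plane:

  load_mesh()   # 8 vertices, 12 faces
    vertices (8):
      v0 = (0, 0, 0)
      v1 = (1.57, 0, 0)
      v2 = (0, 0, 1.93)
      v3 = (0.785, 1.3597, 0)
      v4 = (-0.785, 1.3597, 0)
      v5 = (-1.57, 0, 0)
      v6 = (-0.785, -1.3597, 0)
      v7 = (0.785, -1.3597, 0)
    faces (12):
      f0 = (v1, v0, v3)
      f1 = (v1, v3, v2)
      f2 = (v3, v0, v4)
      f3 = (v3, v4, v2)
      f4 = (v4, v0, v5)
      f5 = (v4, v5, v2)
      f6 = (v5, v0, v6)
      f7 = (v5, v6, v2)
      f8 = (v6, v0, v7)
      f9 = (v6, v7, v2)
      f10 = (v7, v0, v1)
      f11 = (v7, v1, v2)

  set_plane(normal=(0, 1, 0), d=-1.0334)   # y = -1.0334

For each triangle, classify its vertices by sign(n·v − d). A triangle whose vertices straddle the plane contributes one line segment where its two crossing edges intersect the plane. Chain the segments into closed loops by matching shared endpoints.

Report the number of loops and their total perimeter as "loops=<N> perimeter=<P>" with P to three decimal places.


loops=1 perimeter=4.334

Straddling triangles (6 of 12):
  (v5,v0,v6) [++-] → (-0.596616, -1.0334, 0)–(-0.973384, -1.0334, 0)  len=0.3768
  (v5,v6,v2) [+-+] → (-0.973384, -1.0334, 0)–(-0.596616, -1.0334, 0.46316)  len=0.5971
  (v6,v0,v7) [-+-] → (-0.596616, -1.0334, 0)–(0.596616, -1.0334, 0)  len=1.1932
  (v6,v7,v2) [--+] → (0.596616, -1.0334, 0.46316)–(-0.596616, -1.0334, 0.46316)  len=1.1932
  (v7,v0,v1) [-++] → (0.596616, -1.0334, 0)–(0.973384, -1.0334, 0)  len=0.3768
  (v7,v1,v2) [-++] → (0.973384, -1.0334, 0)–(0.596616, -1.0334, 0.46316)  len=0.5971

Chained into 1 loop(s):
  loop 1: 6 segments, perimeter = 4.3341
Total perimeter = 4.334


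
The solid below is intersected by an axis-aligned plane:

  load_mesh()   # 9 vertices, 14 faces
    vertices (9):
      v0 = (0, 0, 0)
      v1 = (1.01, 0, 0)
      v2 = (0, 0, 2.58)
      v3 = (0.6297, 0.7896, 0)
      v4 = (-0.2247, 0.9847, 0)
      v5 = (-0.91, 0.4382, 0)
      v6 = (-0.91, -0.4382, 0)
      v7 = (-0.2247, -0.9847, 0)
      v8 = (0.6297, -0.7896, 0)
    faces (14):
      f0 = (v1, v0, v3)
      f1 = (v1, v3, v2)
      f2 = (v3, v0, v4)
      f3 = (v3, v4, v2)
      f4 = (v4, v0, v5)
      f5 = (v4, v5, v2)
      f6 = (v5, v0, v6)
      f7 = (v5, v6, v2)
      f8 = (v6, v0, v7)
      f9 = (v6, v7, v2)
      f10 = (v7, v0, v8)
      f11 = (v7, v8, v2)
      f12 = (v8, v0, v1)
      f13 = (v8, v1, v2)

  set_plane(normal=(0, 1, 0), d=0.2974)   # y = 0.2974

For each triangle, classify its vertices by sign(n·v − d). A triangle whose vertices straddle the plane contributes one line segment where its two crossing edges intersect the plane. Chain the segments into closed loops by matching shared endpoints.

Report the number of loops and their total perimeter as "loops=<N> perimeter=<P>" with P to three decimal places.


Straddling triangles (8 of 14):
  (v1,v0,v3) [--+] → (0.237174, 0.2974, 0)–(0.866761, 0.2974, 0)  len=0.6296
  (v1,v3,v2) [-+-] → (0.866761, 0.2974, 0)–(0.237174, 0.2974, 1.60825)  len=1.7271
  (v3,v0,v4) [+-+] → (0.237174, 0.2974, 0)–(-0.0678641, 0.2974, 0)  len=0.3050
  (v3,v4,v2) [++-] → (-0.0678641, 0.2974, 1.80079)–(0.237174, 0.2974, 1.60825)  len=0.3607
  (v4,v0,v5) [+-+] → (-0.0678641, 0.2974, 0)–(-0.617604, 0.2974, 0)  len=0.5497
  (v4,v5,v2) [++-] → (-0.617604, 0.2974, 0.828991)–(-0.0678641, 0.2974, 1.80079)  len=1.1165
  (v5,v0,v6) [+--] → (-0.617604, 0.2974, 0)–(-0.91, 0.2974, 0)  len=0.2924
  (v5,v6,v2) [+--] → (-0.91, 0.2974, 0)–(-0.617604, 0.2974, 0.828991)  len=0.8790

Chained into 1 loop(s):
  loop 1: 8 segments, perimeter = 5.8601
Total perimeter = 5.860

loops=1 perimeter=5.860


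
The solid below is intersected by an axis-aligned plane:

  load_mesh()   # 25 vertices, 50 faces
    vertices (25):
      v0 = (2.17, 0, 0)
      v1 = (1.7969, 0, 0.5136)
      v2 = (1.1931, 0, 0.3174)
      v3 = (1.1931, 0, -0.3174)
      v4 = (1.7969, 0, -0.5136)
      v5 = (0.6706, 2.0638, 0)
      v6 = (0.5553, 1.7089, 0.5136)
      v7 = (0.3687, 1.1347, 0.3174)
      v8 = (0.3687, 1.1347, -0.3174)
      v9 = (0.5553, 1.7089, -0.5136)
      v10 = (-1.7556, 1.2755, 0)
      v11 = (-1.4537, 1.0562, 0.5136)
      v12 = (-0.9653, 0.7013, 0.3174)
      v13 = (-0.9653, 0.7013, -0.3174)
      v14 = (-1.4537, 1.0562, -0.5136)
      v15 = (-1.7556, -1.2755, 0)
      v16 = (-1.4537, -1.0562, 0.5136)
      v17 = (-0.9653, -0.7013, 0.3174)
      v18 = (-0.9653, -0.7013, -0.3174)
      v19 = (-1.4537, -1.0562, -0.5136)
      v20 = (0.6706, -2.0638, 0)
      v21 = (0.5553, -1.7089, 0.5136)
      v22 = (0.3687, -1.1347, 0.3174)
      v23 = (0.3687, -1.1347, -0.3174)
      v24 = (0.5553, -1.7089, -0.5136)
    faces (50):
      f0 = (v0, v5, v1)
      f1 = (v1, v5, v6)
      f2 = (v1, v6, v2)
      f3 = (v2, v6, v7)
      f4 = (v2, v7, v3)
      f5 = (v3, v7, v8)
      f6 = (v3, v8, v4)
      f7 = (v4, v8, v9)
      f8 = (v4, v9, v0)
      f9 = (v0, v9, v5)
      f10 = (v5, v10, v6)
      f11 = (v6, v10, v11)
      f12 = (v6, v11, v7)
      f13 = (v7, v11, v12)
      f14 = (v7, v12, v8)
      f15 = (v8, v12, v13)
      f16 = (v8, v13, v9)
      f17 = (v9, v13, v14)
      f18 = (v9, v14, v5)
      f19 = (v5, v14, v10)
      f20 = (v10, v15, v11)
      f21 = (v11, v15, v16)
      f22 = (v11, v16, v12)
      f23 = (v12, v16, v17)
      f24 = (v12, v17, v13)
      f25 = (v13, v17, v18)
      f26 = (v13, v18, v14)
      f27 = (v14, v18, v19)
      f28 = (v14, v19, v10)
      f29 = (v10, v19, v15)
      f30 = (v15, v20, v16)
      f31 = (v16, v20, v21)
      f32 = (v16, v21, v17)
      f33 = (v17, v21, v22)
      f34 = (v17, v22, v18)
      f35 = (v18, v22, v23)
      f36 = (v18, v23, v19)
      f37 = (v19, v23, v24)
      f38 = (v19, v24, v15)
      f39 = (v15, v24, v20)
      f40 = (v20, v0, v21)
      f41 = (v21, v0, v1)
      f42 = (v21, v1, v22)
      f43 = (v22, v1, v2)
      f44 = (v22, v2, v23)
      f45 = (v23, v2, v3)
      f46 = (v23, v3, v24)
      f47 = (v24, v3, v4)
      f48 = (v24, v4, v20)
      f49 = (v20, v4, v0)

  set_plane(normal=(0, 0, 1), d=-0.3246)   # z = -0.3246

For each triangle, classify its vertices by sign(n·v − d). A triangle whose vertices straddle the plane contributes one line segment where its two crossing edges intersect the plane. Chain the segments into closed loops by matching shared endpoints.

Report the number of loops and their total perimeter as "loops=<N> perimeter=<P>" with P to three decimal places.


Straddling triangles (20 of 50):
  (v3,v8,v4) [++-] → (0.421111, 1.09306, -0.3246)–(1.21526, 0, -0.3246)  len=1.3511
  (v4,v8,v9) [-+-] → (0.421111, 1.09306, -0.3246)–(0.375548, 1.15577, -0.3246)  len=0.0775
  (v4,v9,v0) [--+] → (1.14949, 1.08004, -0.3246)–(1.9342, 0, -0.3246)  len=1.3350
  (v0,v9,v5) [+-+] → (1.14949, 1.08004, -0.3246)–(0.597729, 1.8395, -0.3246)  len=0.9387
  (v8,v13,v9) [++-] → (-0.909498, 0.738276, -0.3246)–(0.375548, 1.15577, -0.3246)  len=1.3512
  (v9,v13,v14) [-+-] → (-0.909498, 0.738276, -0.3246)–(-0.983223, 0.714324, -0.3246)  len=0.0775
  (v9,v14,v5) [--+] → (-0.671977, 1.42699, -0.3246)–(0.597729, 1.8395, -0.3246)  len=1.3350
  (v5,v14,v10) [+-+] → (-0.671977, 1.42699, -0.3246)–(-1.5648, 1.1369, -0.3246)  len=0.9388
  (v13,v18,v14) [++-] → (-0.983223, -0.636805, -0.3246)–(-0.983223, 0.714324, -0.3246)  len=1.3511
  (v14,v18,v19) [-+-] → (-0.983223, -0.636805, -0.3246)–(-0.983223, -0.714324, -0.3246)  len=0.0775
  (v14,v19,v10) [--+] → (-1.5648, -0.198156, -0.3246)–(-1.5648, 1.1369, -0.3246)  len=1.3351
  (v10,v19,v15) [+-+] → (-1.5648, -0.198156, -0.3246)–(-1.5648, -1.1369, -0.3246)  len=0.9387
  (v18,v23,v19) [++-] → (0.301823, -1.13182, -0.3246)–(-0.983223, -0.714324, -0.3246)  len=1.3512
  (v19,v23,v24) [-+-] → (0.301823, -1.13182, -0.3246)–(0.375548, -1.15577, -0.3246)  len=0.0775
  (v19,v24,v15) [--+] → (-0.29509, -1.54941, -0.3246)–(-1.5648, -1.1369, -0.3246)  len=1.3350
  (v15,v24,v20) [+-+] → (-0.29509, -1.54941, -0.3246)–(0.597729, -1.8395, -0.3246)  len=0.9388
  (v23,v3,v24) [++-] → (1.16969, -0.0627119, -0.3246)–(0.375548, -1.15577, -0.3246)  len=1.3511
  (v24,v3,v4) [-+-] → (1.16969, -0.0627119, -0.3246)–(1.21526, 0, -0.3246)  len=0.0775
  (v24,v4,v20) [--+] → (1.38243, -0.759459, -0.3246)–(0.597729, -1.8395, -0.3246)  len=1.3350
  (v20,v4,v0) [+-+] → (1.38243, -0.759459, -0.3246)–(1.9342, 0, -0.3246)  len=0.9387

Chained into 2 loop(s):
  loop 1: 10 segments, perimeter = 7.1432
  loop 2: 10 segments, perimeter = 11.3689
Total perimeter = 18.512

loops=2 perimeter=18.512


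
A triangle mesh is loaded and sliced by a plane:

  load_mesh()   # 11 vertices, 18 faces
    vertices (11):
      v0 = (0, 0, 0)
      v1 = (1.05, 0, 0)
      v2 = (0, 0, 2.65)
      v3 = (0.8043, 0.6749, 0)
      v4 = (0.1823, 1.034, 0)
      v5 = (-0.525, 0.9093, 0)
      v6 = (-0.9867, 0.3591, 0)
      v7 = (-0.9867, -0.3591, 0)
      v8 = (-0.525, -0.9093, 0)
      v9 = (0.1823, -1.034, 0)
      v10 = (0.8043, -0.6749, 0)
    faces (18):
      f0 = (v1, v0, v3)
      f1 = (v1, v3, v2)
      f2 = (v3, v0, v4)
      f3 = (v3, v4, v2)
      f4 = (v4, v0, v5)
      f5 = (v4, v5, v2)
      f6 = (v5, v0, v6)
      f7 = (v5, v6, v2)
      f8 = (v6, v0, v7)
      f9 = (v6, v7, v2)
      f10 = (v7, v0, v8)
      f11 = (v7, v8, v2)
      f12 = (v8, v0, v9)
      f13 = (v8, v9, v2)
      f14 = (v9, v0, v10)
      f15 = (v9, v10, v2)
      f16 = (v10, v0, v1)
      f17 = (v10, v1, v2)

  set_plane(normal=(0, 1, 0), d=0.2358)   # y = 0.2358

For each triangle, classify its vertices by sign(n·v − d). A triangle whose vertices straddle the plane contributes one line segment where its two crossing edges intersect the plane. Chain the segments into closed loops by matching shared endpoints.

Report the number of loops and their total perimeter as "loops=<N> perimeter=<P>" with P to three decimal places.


Straddling triangles (10 of 18):
  (v1,v0,v3) [--+] → (0.28101, 0.2358, 0)–(0.964156, 0.2358, 0)  len=0.6831
  (v1,v3,v2) [-+-] → (0.964156, 0.2358, 0)–(0.28101, 0.2358, 1.72413)  len=1.8545
  (v3,v0,v4) [+-+] → (0.28101, 0.2358, 0)–(0.0415729, 0.2358, 0)  len=0.2394
  (v3,v4,v2) [++-] → (0.0415729, 0.2358, 2.04568)–(0.28101, 0.2358, 1.72413)  len=0.4009
  (v4,v0,v5) [+-+] → (0.0415729, 0.2358, 0)–(-0.136143, 0.2358, 0)  len=0.1777
  (v4,v5,v2) [++-] → (-0.136143, 0.2358, 1.9628)–(0.0415729, 0.2358, 2.04568)  len=0.1961
  (v5,v0,v6) [+-+] → (-0.136143, 0.2358, 0)–(-0.647908, 0.2358, 0)  len=0.5118
  (v5,v6,v2) [++-] → (-0.647908, 0.2358, 0.9099)–(-0.136143, 0.2358, 1.9628)  len=1.1707
  (v6,v0,v7) [+--] → (-0.647908, 0.2358, 0)–(-0.9867, 0.2358, 0)  len=0.3388
  (v6,v7,v2) [+--] → (-0.9867, 0.2358, 0)–(-0.647908, 0.2358, 0.9099)  len=0.9709

Chained into 1 loop(s):
  loop 1: 10 segments, perimeter = 6.5440
Total perimeter = 6.544

loops=1 perimeter=6.544


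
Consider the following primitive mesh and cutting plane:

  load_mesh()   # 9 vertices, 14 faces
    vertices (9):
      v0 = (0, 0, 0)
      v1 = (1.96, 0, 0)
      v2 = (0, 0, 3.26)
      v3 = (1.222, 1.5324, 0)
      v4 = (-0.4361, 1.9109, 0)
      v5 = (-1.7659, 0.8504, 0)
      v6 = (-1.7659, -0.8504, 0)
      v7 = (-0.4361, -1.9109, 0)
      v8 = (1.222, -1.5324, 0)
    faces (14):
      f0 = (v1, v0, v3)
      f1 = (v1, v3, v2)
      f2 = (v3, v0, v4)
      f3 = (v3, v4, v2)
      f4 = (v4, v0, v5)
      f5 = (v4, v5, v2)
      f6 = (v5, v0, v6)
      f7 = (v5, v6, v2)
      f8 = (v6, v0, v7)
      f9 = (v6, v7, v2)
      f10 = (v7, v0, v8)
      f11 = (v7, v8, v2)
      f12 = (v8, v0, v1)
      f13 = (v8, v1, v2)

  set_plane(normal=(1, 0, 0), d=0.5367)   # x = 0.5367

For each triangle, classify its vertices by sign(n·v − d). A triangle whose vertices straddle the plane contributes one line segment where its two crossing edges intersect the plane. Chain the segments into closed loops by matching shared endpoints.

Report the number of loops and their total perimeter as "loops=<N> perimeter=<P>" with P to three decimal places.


Straddling triangles (8 of 14):
  (v1,v0,v3) [+-+] → (0.5367, 0, 0)–(0.5367, 0.673027, 0)  len=0.6730
  (v1,v3,v2) [++-] → (0.5367, 0.673027, 1.82821)–(0.5367, 0, 2.36733)  len=0.8623
  (v3,v0,v4) [+--] → (0.5367, 0.673027, 0)–(0.5367, 1.68884, 0)  len=1.0158
  (v3,v4,v2) [+--] → (0.5367, 1.68884, 0)–(0.5367, 0.673027, 1.82821)  len=2.0915
  (v7,v0,v8) [--+] → (0.5367, -0.673027, 0)–(0.5367, -1.68884, 0)  len=1.0158
  (v7,v8,v2) [-+-] → (0.5367, -1.68884, 0)–(0.5367, -0.673027, 1.82821)  len=2.0915
  (v8,v0,v1) [+-+] → (0.5367, -0.673027, 0)–(0.5367, 0, 0)  len=0.6730
  (v8,v1,v2) [++-] → (0.5367, 0, 2.36733)–(0.5367, -0.673027, 1.82821)  len=0.8623

Chained into 1 loop(s):
  loop 1: 8 segments, perimeter = 9.2853
Total perimeter = 9.285

loops=1 perimeter=9.285


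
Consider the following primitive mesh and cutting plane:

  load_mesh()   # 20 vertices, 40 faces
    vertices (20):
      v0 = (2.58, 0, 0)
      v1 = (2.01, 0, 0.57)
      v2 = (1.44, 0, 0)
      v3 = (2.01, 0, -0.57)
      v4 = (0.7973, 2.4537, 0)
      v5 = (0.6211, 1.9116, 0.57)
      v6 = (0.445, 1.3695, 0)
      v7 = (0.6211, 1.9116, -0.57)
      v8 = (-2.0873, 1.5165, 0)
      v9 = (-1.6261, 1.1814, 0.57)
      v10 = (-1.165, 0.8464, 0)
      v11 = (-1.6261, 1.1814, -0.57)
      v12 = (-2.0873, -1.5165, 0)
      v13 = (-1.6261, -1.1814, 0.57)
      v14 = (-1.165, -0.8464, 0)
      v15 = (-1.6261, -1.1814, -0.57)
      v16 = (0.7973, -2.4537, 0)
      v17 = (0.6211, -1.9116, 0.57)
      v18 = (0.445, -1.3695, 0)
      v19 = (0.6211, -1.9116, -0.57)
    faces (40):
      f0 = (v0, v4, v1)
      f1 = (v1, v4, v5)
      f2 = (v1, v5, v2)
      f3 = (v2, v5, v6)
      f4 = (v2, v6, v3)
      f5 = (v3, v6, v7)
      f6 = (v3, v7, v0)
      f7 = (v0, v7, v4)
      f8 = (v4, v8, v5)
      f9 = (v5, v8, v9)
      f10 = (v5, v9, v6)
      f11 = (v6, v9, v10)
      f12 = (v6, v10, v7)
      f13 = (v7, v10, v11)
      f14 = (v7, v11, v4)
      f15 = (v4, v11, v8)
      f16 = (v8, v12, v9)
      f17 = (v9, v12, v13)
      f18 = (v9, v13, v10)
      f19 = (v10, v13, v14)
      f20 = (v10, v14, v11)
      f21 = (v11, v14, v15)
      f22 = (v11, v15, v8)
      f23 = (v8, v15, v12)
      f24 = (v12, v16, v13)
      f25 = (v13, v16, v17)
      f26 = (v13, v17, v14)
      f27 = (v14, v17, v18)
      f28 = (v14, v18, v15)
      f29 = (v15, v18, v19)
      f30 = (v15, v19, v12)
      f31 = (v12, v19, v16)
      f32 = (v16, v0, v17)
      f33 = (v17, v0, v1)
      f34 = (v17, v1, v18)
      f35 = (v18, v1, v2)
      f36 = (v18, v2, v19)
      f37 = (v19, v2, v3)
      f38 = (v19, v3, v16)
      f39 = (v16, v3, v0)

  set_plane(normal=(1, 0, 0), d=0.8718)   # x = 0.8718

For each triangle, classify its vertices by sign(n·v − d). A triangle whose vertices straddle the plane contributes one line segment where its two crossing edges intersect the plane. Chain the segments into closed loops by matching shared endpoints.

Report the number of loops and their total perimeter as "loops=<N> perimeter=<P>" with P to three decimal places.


loops=2 perimeter=7.758

Straddling triangles (16 of 40):
  (v0,v4,v1) [+-+] → (0.8718, 2.35116, 0)–(0.8718, 2.30296, 0.0350169)  len=0.0596
  (v1,v4,v5) [+--] → (0.8718, 2.30296, 0.0350169)–(0.8718, 1.56655, 0.57)  len=0.9102
  (v1,v5,v2) [+-+] → (0.8718, 1.56655, 0.57)–(0.8718, 1.32638, 0.395499)  len=0.2969
  (v2,v5,v6) [+--] → (0.8718, 1.32638, 0.395499)–(0.8718, 0.78206, 0)  len=0.6728
  (v2,v6,v3) [+-+] → (0.8718, 0.78206, 0)–(0.8718, 0.996016, -0.155448)  len=0.2645
  (v3,v6,v7) [+--] → (0.8718, 0.996016, -0.155448)–(0.8718, 1.56655, -0.57)  len=0.7052
  (v3,v7,v0) [+-+] → (0.8718, 1.56655, -0.57)–(0.8718, 1.66695, -0.497051)  len=0.1241
  (v0,v7,v4) [+--] → (0.8718, 1.66695, -0.497051)–(0.8718, 2.35116, 0)  len=0.8457
  (v16,v0,v17) [-+-] → (0.8718, -2.35116, 0)–(0.8718, -1.66695, 0.497051)  len=0.8457
  (v17,v0,v1) [-++] → (0.8718, -1.66695, 0.497051)–(0.8718, -1.56655, 0.57)  len=0.1241
  (v17,v1,v18) [-+-] → (0.8718, -1.56655, 0.57)–(0.8718, -0.996016, 0.155448)  len=0.7052
  (v18,v1,v2) [-++] → (0.8718, -0.996016, 0.155448)–(0.8718, -0.78206, 0)  len=0.2645
  (v18,v2,v19) [-+-] → (0.8718, -0.78206, 0)–(0.8718, -1.32638, -0.395499)  len=0.6728
  (v19,v2,v3) [-++] → (0.8718, -1.32638, -0.395499)–(0.8718, -1.56655, -0.57)  len=0.2969
  (v19,v3,v16) [-+-] → (0.8718, -1.56655, -0.57)–(0.8718, -2.30296, -0.0350169)  len=0.9102
  (v16,v3,v0) [-++] → (0.8718, -2.30296, -0.0350169)–(0.8718, -2.35116, 0)  len=0.0596

Chained into 2 loop(s):
  loop 1: 8 segments, perimeter = 3.8790
  loop 2: 8 segments, perimeter = 3.8790
Total perimeter = 7.758
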